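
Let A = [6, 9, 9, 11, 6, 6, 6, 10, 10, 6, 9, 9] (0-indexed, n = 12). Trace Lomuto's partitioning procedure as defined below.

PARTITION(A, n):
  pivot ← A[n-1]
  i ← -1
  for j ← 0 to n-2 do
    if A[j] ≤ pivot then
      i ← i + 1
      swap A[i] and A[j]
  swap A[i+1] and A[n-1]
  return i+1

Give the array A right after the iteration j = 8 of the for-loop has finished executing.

[6, 9, 9, 6, 6, 6, 11, 10, 10, 6, 9, 9]

pivot=9, i=-1
j=0: 6≤9, i=0, swap(0,0) ⇒ [6, 9, 9, 11, 6, 6, 6, 10, 10, 6, 9, 9]
j=1: 9≤9, i=1, swap(1,1) ⇒ [6, 9, 9, 11, 6, 6, 6, 10, 10, 6, 9, 9]
j=2: 9≤9, i=2, swap(2,2) ⇒ [6, 9, 9, 11, 6, 6, 6, 10, 10, 6, 9, 9]
j=3: 11>9, skip
j=4: 6≤9, i=3, swap(3,4) ⇒ [6, 9, 9, 6, 11, 6, 6, 10, 10, 6, 9, 9]
j=5: 6≤9, i=4, swap(4,5) ⇒ [6, 9, 9, 6, 6, 11, 6, 10, 10, 6, 9, 9]
j=6: 6≤9, i=5, swap(5,6) ⇒ [6, 9, 9, 6, 6, 6, 11, 10, 10, 6, 9, 9]
j=7: 10>9, skip
j=8: 10>9, skip
(after j=8) A = [6, 9, 9, 6, 6, 6, 11, 10, 10, 6, 9, 9]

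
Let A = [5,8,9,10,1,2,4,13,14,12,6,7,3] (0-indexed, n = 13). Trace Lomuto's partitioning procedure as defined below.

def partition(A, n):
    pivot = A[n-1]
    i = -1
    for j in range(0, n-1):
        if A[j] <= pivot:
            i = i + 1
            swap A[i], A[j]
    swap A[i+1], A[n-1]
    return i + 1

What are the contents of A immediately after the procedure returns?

[1,2,3,10,5,8,4,13,14,12,6,7,9]

pivot=3, i=-1
j=0: 5>3, skip
j=1: 8>3, skip
j=2: 9>3, skip
j=3: 10>3, skip
j=4: 1≤3, i=0, swap(0,4) ⇒ [1,8,9,10,5,2,4,13,14,12,6,7,3]
j=5: 2≤3, i=1, swap(1,5) ⇒ [1,2,9,10,5,8,4,13,14,12,6,7,3]
j=6: 4>3, skip
j=7: 13>3, skip
j=8: 14>3, skip
j=9: 12>3, skip
j=10: 6>3, skip
j=11: 7>3, skip
swap(2,12) ⇒ [1,2,3,10,5,8,4,13,14,12,6,7,9]; return 2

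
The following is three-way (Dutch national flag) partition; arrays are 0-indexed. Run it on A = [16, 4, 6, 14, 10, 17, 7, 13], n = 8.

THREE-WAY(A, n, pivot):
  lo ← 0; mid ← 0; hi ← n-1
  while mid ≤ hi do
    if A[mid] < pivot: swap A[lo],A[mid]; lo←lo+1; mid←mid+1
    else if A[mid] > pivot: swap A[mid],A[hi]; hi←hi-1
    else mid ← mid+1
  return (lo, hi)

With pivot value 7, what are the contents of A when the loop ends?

[4, 6, 7, 10, 17, 14, 13, 16]

pivot = 7; lo=0, mid=0, hi=7
A[mid]=16>7: swap A[0],A[7]; hi=6 → [13, 4, 6, 14, 10, 17, 7, 16]
A[mid]=13>7: swap A[0],A[6]; hi=5 → [7, 4, 6, 14, 10, 17, 13, 16]
A[mid]=7=7: mid=1
A[mid]=4<7: swap A[0],A[1]; lo=1,mid=2 → [4, 7, 6, 14, 10, 17, 13, 16]
A[mid]=6<7: swap A[1],A[2]; lo=2,mid=3 → [4, 6, 7, 14, 10, 17, 13, 16]
A[mid]=14>7: swap A[3],A[5]; hi=4 → [4, 6, 7, 17, 10, 14, 13, 16]
A[mid]=17>7: swap A[3],A[4]; hi=3 → [4, 6, 7, 10, 17, 14, 13, 16]
A[mid]=10>7: swap A[3],A[3]; hi=2 → [4, 6, 7, 10, 17, 14, 13, 16]
end: lo=2, hi=2; A = [4, 6, 7, 10, 17, 14, 13, 16]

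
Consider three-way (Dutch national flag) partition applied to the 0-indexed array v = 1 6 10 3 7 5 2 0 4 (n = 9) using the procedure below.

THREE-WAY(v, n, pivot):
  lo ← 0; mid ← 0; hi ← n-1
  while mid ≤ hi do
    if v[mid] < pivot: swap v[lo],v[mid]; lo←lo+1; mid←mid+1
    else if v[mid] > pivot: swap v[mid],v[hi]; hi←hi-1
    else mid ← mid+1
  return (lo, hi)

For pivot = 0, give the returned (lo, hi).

pivot = 0; lo=0, mid=0, hi=8
v[mid]=1>0: swap v[0],v[8]; hi=7 → 4 6 10 3 7 5 2 0 1
v[mid]=4>0: swap v[0],v[7]; hi=6 → 0 6 10 3 7 5 2 4 1
v[mid]=0=0: mid=1
v[mid]=6>0: swap v[1],v[6]; hi=5 → 0 2 10 3 7 5 6 4 1
v[mid]=2>0: swap v[1],v[5]; hi=4 → 0 5 10 3 7 2 6 4 1
v[mid]=5>0: swap v[1],v[4]; hi=3 → 0 7 10 3 5 2 6 4 1
v[mid]=7>0: swap v[1],v[3]; hi=2 → 0 3 10 7 5 2 6 4 1
v[mid]=3>0: swap v[1],v[2]; hi=1 → 0 10 3 7 5 2 6 4 1
v[mid]=10>0: swap v[1],v[1]; hi=0 → 0 10 3 7 5 2 6 4 1
end: lo=0, hi=0; v = 0 10 3 7 5 2 6 4 1

(0, 0)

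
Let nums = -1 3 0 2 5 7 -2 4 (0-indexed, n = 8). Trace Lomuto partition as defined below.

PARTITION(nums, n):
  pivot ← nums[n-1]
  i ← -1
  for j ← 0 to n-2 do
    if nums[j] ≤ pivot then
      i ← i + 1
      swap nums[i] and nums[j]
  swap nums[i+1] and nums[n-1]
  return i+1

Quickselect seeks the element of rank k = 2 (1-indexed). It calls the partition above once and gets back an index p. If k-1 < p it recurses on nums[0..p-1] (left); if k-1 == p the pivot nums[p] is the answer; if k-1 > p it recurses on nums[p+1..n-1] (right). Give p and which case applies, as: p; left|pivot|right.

pivot = nums[7] = 4; i = -1
j=0: nums[0]=-1 ≤ 4 → i=0, swap nums[0],nums[0] (no change) → -1 3 0 2 5 7 -2 4
j=1: nums[1]=3 ≤ 4 → i=1, swap nums[1],nums[1] (no change) → -1 3 0 2 5 7 -2 4
j=2: nums[2]=0 ≤ 4 → i=2, swap nums[2],nums[2] (no change) → -1 3 0 2 5 7 -2 4
j=3: nums[3]=2 ≤ 4 → i=3, swap nums[3],nums[3] (no change) → -1 3 0 2 5 7 -2 4
j=4: nums[4]=5 > 4 → no swap
j=5: nums[5]=7 > 4 → no swap
j=6: nums[6]=-2 ≤ 4 → i=4, swap nums[4],nums[6] → -1 3 0 2 -2 7 5 4
final swap nums[5],nums[7] → -1 3 0 2 -2 4 5 7; return 5
p = 5; k-1 = 1 < 5 ⇒ left

5; left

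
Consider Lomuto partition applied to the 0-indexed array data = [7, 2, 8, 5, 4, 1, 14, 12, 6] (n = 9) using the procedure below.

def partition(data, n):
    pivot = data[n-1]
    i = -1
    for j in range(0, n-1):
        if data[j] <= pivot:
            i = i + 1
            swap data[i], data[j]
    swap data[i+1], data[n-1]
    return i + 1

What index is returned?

4

pivot = data[8] = 6; i = -1
j=0: data[0]=7 > 6 → no swap
j=1: data[1]=2 ≤ 6 → i=0, swap data[0],data[1] → [2, 7, 8, 5, 4, 1, 14, 12, 6]
j=2: data[2]=8 > 6 → no swap
j=3: data[3]=5 ≤ 6 → i=1, swap data[1],data[3] → [2, 5, 8, 7, 4, 1, 14, 12, 6]
j=4: data[4]=4 ≤ 6 → i=2, swap data[2],data[4] → [2, 5, 4, 7, 8, 1, 14, 12, 6]
j=5: data[5]=1 ≤ 6 → i=3, swap data[3],data[5] → [2, 5, 4, 1, 8, 7, 14, 12, 6]
j=6: data[6]=14 > 6 → no swap
j=7: data[7]=12 > 6 → no swap
final swap data[4],data[8] → [2, 5, 4, 1, 6, 7, 14, 12, 8]; return 4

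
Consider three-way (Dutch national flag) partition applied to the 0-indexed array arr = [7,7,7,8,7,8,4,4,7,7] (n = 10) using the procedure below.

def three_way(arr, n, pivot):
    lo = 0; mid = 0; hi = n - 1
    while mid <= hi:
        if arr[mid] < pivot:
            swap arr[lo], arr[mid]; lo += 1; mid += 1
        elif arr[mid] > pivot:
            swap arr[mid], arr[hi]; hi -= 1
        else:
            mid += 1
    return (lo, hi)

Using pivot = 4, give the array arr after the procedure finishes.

[4,4,8,7,8,7,7,7,7,7]

lo=0 mid=0 hi=9
7>4: swap(0,9), hi=8 ⇒ [7,7,7,8,7,8,4,4,7,7]
7>4: swap(0,8), hi=7 ⇒ [7,7,7,8,7,8,4,4,7,7]
7>4: swap(0,7), hi=6 ⇒ [4,7,7,8,7,8,4,7,7,7]
4=4: mid=1
7>4: swap(1,6), hi=5 ⇒ [4,4,7,8,7,8,7,7,7,7]
4=4: mid=2
7>4: swap(2,5), hi=4 ⇒ [4,4,8,8,7,7,7,7,7,7]
8>4: swap(2,4), hi=3 ⇒ [4,4,7,8,8,7,7,7,7,7]
7>4: swap(2,3), hi=2 ⇒ [4,4,8,7,8,7,7,7,7,7]
8>4: swap(2,2), hi=1 ⇒ [4,4,8,7,8,7,7,7,7,7]
done. lo=0 hi=1; arr=[4,4,8,7,8,7,7,7,7,7]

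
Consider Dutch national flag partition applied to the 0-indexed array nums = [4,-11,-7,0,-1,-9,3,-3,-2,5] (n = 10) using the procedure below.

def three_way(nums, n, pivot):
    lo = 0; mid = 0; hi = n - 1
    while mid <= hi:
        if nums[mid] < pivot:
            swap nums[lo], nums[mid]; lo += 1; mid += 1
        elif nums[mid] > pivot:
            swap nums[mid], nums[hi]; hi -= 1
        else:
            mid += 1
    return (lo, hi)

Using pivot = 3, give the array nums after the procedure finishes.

[-2,-11,-7,0,-1,-9,-3,3,5,4]

lo=0 mid=0 hi=9
4>3: swap(0,9), hi=8 ⇒ [5,-11,-7,0,-1,-9,3,-3,-2,4]
5>3: swap(0,8), hi=7 ⇒ [-2,-11,-7,0,-1,-9,3,-3,5,4]
-2<3: swap(0,0), lo=1 mid=1 ⇒ [-2,-11,-7,0,-1,-9,3,-3,5,4]
-11<3: swap(1,1), lo=2 mid=2 ⇒ [-2,-11,-7,0,-1,-9,3,-3,5,4]
-7<3: swap(2,2), lo=3 mid=3 ⇒ [-2,-11,-7,0,-1,-9,3,-3,5,4]
0<3: swap(3,3), lo=4 mid=4 ⇒ [-2,-11,-7,0,-1,-9,3,-3,5,4]
-1<3: swap(4,4), lo=5 mid=5 ⇒ [-2,-11,-7,0,-1,-9,3,-3,5,4]
-9<3: swap(5,5), lo=6 mid=6 ⇒ [-2,-11,-7,0,-1,-9,3,-3,5,4]
3=3: mid=7
-3<3: swap(6,7), lo=7 mid=8 ⇒ [-2,-11,-7,0,-1,-9,-3,3,5,4]
done. lo=7 hi=7; nums=[-2,-11,-7,0,-1,-9,-3,3,5,4]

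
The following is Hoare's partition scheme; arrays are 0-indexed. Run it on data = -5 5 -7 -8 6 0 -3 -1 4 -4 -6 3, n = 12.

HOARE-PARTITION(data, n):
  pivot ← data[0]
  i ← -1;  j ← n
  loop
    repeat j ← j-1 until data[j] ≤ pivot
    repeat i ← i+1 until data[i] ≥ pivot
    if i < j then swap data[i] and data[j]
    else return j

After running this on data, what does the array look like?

-6 -8 -7 5 6 0 -3 -1 4 -4 -5 3

pivot=-5
j stops at 10 (-6), i stops at 0 (-5); swap ⇒ -6 5 -7 -8 6 0 -3 -1 4 -4 -5 3
j stops at 3 (-8), i stops at 1 (5); swap ⇒ -6 -8 -7 5 6 0 -3 -1 4 -4 -5 3
j stops at 2, i stops at 3; i≥j ⇒ return 2. data=-6 -8 -7 5 6 0 -3 -1 4 -4 -5 3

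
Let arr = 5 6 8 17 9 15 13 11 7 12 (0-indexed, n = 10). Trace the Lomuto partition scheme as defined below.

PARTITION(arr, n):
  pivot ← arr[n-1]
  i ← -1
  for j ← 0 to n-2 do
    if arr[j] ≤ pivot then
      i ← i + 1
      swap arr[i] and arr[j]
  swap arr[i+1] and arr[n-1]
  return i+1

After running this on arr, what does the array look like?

pivot = arr[9] = 12; i = -1
j=0: arr[0]=5 ≤ 12 → i=0, swap arr[0],arr[0] (no change) → 5 6 8 17 9 15 13 11 7 12
j=1: arr[1]=6 ≤ 12 → i=1, swap arr[1],arr[1] (no change) → 5 6 8 17 9 15 13 11 7 12
j=2: arr[2]=8 ≤ 12 → i=2, swap arr[2],arr[2] (no change) → 5 6 8 17 9 15 13 11 7 12
j=3: arr[3]=17 > 12 → no swap
j=4: arr[4]=9 ≤ 12 → i=3, swap arr[3],arr[4] → 5 6 8 9 17 15 13 11 7 12
j=5: arr[5]=15 > 12 → no swap
j=6: arr[6]=13 > 12 → no swap
j=7: arr[7]=11 ≤ 12 → i=4, swap arr[4],arr[7] → 5 6 8 9 11 15 13 17 7 12
j=8: arr[8]=7 ≤ 12 → i=5, swap arr[5],arr[8] → 5 6 8 9 11 7 13 17 15 12
final swap arr[6],arr[9] → 5 6 8 9 11 7 12 17 15 13; return 6

5 6 8 9 11 7 12 17 15 13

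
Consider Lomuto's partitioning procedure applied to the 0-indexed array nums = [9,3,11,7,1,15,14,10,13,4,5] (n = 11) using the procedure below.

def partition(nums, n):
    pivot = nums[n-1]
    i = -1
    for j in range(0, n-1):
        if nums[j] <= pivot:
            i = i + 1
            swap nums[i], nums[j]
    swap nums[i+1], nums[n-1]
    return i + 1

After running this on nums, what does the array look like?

pivot=5, i=-1
j=0: 9>5, skip
j=1: 3≤5, i=0, swap(0,1) ⇒ [3,9,11,7,1,15,14,10,13,4,5]
j=2: 11>5, skip
j=3: 7>5, skip
j=4: 1≤5, i=1, swap(1,4) ⇒ [3,1,11,7,9,15,14,10,13,4,5]
j=5: 15>5, skip
j=6: 14>5, skip
j=7: 10>5, skip
j=8: 13>5, skip
j=9: 4≤5, i=2, swap(2,9) ⇒ [3,1,4,7,9,15,14,10,13,11,5]
swap(3,10) ⇒ [3,1,4,5,9,15,14,10,13,11,7]; return 3

[3,1,4,5,9,15,14,10,13,11,7]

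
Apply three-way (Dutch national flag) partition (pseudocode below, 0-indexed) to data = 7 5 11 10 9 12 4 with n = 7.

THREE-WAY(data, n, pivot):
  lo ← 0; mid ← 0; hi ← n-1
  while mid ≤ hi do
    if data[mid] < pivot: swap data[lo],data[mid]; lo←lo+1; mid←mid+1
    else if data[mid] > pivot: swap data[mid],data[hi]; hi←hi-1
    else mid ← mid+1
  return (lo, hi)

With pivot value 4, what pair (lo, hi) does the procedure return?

(0, 0)

pivot = 4; lo=0, mid=0, hi=6
data[mid]=7>4: swap data[0],data[6]; hi=5 → 4 5 11 10 9 12 7
data[mid]=4=4: mid=1
data[mid]=5>4: swap data[1],data[5]; hi=4 → 4 12 11 10 9 5 7
data[mid]=12>4: swap data[1],data[4]; hi=3 → 4 9 11 10 12 5 7
data[mid]=9>4: swap data[1],data[3]; hi=2 → 4 10 11 9 12 5 7
data[mid]=10>4: swap data[1],data[2]; hi=1 → 4 11 10 9 12 5 7
data[mid]=11>4: swap data[1],data[1]; hi=0 → 4 11 10 9 12 5 7
end: lo=0, hi=0; data = 4 11 10 9 12 5 7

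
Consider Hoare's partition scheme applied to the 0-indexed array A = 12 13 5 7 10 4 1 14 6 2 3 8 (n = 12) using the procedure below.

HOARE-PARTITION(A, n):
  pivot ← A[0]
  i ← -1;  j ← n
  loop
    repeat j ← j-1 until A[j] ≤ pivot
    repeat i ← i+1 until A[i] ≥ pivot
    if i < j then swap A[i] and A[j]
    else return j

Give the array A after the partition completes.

8 3 5 7 10 4 1 2 6 14 13 12

pivot = A[0] = 12; i = -1, j = 12
j→11 (A[11]=8≤12), i→0 (A[0]=12≥12); i<j, swap → 8 13 5 7 10 4 1 14 6 2 3 12
j→10 (A[10]=3≤12), i→1 (A[1]=13≥12); i<j, swap → 8 3 5 7 10 4 1 14 6 2 13 12
j→9 (A[9]=2≤12), i→7 (A[7]=14≥12); i<j, swap → 8 3 5 7 10 4 1 2 6 14 13 12
j→8, i→9; i≥j, return j=8. A = 8 3 5 7 10 4 1 2 6 14 13 12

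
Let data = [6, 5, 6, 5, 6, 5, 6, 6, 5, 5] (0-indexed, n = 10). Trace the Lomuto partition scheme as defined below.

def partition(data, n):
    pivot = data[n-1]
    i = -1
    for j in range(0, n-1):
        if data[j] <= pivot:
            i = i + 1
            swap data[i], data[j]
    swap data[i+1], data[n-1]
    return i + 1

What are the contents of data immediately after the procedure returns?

pivot=5, i=-1
j=0: 6>5, skip
j=1: 5≤5, i=0, swap(0,1) ⇒ [5, 6, 6, 5, 6, 5, 6, 6, 5, 5]
j=2: 6>5, skip
j=3: 5≤5, i=1, swap(1,3) ⇒ [5, 5, 6, 6, 6, 5, 6, 6, 5, 5]
j=4: 6>5, skip
j=5: 5≤5, i=2, swap(2,5) ⇒ [5, 5, 5, 6, 6, 6, 6, 6, 5, 5]
j=6: 6>5, skip
j=7: 6>5, skip
j=8: 5≤5, i=3, swap(3,8) ⇒ [5, 5, 5, 5, 6, 6, 6, 6, 6, 5]
swap(4,9) ⇒ [5, 5, 5, 5, 5, 6, 6, 6, 6, 6]; return 4

[5, 5, 5, 5, 5, 6, 6, 6, 6, 6]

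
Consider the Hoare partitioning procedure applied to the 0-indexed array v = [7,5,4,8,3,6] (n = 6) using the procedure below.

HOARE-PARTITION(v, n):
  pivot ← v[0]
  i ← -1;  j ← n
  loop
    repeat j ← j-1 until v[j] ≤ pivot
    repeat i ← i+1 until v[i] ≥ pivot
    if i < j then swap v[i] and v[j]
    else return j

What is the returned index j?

pivot=7
j stops at 5 (6), i stops at 0 (7); swap ⇒ [6,5,4,8,3,7]
j stops at 4 (3), i stops at 3 (8); swap ⇒ [6,5,4,3,8,7]
j stops at 3, i stops at 4; i≥j ⇒ return 3. v=[6,5,4,3,8,7]

3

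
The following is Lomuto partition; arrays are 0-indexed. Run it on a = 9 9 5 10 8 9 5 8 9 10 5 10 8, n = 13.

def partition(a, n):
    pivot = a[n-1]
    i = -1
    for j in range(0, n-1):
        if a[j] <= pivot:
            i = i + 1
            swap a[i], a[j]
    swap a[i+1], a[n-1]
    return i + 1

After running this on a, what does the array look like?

pivot = a[12] = 8; i = -1
j=0: a[0]=9 > 8 → no swap
j=1: a[1]=9 > 8 → no swap
j=2: a[2]=5 ≤ 8 → i=0, swap a[0],a[2] → 5 9 9 10 8 9 5 8 9 10 5 10 8
j=3: a[3]=10 > 8 → no swap
j=4: a[4]=8 ≤ 8 → i=1, swap a[1],a[4] → 5 8 9 10 9 9 5 8 9 10 5 10 8
j=5: a[5]=9 > 8 → no swap
j=6: a[6]=5 ≤ 8 → i=2, swap a[2],a[6] → 5 8 5 10 9 9 9 8 9 10 5 10 8
j=7: a[7]=8 ≤ 8 → i=3, swap a[3],a[7] → 5 8 5 8 9 9 9 10 9 10 5 10 8
j=8: a[8]=9 > 8 → no swap
j=9: a[9]=10 > 8 → no swap
j=10: a[10]=5 ≤ 8 → i=4, swap a[4],a[10] → 5 8 5 8 5 9 9 10 9 10 9 10 8
j=11: a[11]=10 > 8 → no swap
final swap a[5],a[12] → 5 8 5 8 5 8 9 10 9 10 9 10 9; return 5

5 8 5 8 5 8 9 10 9 10 9 10 9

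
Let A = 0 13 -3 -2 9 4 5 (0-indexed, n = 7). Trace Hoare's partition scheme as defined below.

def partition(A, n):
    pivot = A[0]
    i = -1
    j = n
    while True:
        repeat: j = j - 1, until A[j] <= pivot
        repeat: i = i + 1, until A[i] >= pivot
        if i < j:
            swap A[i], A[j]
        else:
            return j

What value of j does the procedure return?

1

pivot = A[0] = 0; i = -1, j = 7
j→3 (A[3]=-2≤0), i→0 (A[0]=0≥0); i<j, swap → -2 13 -3 0 9 4 5
j→2 (A[2]=-3≤0), i→1 (A[1]=13≥0); i<j, swap → -2 -3 13 0 9 4 5
j→1, i→2; i≥j, return j=1. A = -2 -3 13 0 9 4 5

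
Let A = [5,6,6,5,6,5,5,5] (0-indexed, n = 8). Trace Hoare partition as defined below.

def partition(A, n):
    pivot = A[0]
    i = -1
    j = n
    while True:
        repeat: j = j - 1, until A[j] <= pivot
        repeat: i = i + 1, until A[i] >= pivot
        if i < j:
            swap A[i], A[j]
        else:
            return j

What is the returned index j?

3

pivot = A[0] = 5; i = -1, j = 8
j→7 (A[7]=5≤5), i→0 (A[0]=5≥5); i<j, swap → [5,6,6,5,6,5,5,5]
j→6 (A[6]=5≤5), i→1 (A[1]=6≥5); i<j, swap → [5,5,6,5,6,5,6,5]
j→5 (A[5]=5≤5), i→2 (A[2]=6≥5); i<j, swap → [5,5,5,5,6,6,6,5]
j→3, i→3; i≥j, return j=3. A = [5,5,5,5,6,6,6,5]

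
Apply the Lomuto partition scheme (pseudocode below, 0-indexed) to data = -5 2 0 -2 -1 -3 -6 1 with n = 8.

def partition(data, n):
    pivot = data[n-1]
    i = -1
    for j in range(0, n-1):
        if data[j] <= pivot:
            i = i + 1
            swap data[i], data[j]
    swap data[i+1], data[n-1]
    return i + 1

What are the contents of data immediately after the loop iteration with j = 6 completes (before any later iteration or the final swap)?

-5 0 -2 -1 -3 -6 2 1

pivot = data[7] = 1; i = -1
j=0: data[0]=-5 ≤ 1 → i=0, swap data[0],data[0] (no change) → -5 2 0 -2 -1 -3 -6 1
j=1: data[1]=2 > 1 → no swap
j=2: data[2]=0 ≤ 1 → i=1, swap data[1],data[2] → -5 0 2 -2 -1 -3 -6 1
j=3: data[3]=-2 ≤ 1 → i=2, swap data[2],data[3] → -5 0 -2 2 -1 -3 -6 1
j=4: data[4]=-1 ≤ 1 → i=3, swap data[3],data[4] → -5 0 -2 -1 2 -3 -6 1
j=5: data[5]=-3 ≤ 1 → i=4, swap data[4],data[5] → -5 0 -2 -1 -3 2 -6 1
j=6: data[6]=-6 ≤ 1 → i=5, swap data[5],data[6] → -5 0 -2 -1 -3 -6 2 1
(after j=6) data = -5 0 -2 -1 -3 -6 2 1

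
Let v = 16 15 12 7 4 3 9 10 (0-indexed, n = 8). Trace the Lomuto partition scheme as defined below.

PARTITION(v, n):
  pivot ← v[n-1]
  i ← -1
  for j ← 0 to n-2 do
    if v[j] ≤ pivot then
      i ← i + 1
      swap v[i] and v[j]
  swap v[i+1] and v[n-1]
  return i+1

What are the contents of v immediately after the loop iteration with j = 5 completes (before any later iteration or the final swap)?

7 4 3 16 15 12 9 10

pivot=10, i=-1
j=0: 16>10, skip
j=1: 15>10, skip
j=2: 12>10, skip
j=3: 7≤10, i=0, swap(0,3) ⇒ 7 15 12 16 4 3 9 10
j=4: 4≤10, i=1, swap(1,4) ⇒ 7 4 12 16 15 3 9 10
j=5: 3≤10, i=2, swap(2,5) ⇒ 7 4 3 16 15 12 9 10
(after j=5) v = 7 4 3 16 15 12 9 10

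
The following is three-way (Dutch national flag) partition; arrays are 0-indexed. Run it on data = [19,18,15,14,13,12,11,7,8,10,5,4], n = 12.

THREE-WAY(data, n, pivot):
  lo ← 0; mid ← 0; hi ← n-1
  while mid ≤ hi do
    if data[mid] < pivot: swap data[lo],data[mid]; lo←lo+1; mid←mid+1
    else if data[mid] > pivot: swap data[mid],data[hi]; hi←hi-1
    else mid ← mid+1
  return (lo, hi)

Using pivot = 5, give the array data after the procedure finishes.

pivot = 5; lo=0, mid=0, hi=11
data[mid]=19>5: swap data[0],data[11]; hi=10 → [4,18,15,14,13,12,11,7,8,10,5,19]
data[mid]=4<5: swap data[0],data[0]; lo=1,mid=1 → [4,18,15,14,13,12,11,7,8,10,5,19]
data[mid]=18>5: swap data[1],data[10]; hi=9 → [4,5,15,14,13,12,11,7,8,10,18,19]
data[mid]=5=5: mid=2
data[mid]=15>5: swap data[2],data[9]; hi=8 → [4,5,10,14,13,12,11,7,8,15,18,19]
data[mid]=10>5: swap data[2],data[8]; hi=7 → [4,5,8,14,13,12,11,7,10,15,18,19]
data[mid]=8>5: swap data[2],data[7]; hi=6 → [4,5,7,14,13,12,11,8,10,15,18,19]
data[mid]=7>5: swap data[2],data[6]; hi=5 → [4,5,11,14,13,12,7,8,10,15,18,19]
data[mid]=11>5: swap data[2],data[5]; hi=4 → [4,5,12,14,13,11,7,8,10,15,18,19]
data[mid]=12>5: swap data[2],data[4]; hi=3 → [4,5,13,14,12,11,7,8,10,15,18,19]
data[mid]=13>5: swap data[2],data[3]; hi=2 → [4,5,14,13,12,11,7,8,10,15,18,19]
data[mid]=14>5: swap data[2],data[2]; hi=1 → [4,5,14,13,12,11,7,8,10,15,18,19]
end: lo=1, hi=1; data = [4,5,14,13,12,11,7,8,10,15,18,19]

[4,5,14,13,12,11,7,8,10,15,18,19]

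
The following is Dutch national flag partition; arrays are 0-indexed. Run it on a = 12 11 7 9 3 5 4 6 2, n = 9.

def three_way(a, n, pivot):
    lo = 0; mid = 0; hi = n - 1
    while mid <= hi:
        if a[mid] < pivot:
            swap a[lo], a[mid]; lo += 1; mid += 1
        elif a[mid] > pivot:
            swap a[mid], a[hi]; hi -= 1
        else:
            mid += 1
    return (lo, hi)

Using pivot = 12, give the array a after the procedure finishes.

11 7 9 3 5 4 6 2 12

lo=0 mid=0 hi=8
12=12: mid=1
11<12: swap(0,1), lo=1 mid=2 ⇒ 11 12 7 9 3 5 4 6 2
7<12: swap(1,2), lo=2 mid=3 ⇒ 11 7 12 9 3 5 4 6 2
9<12: swap(2,3), lo=3 mid=4 ⇒ 11 7 9 12 3 5 4 6 2
3<12: swap(3,4), lo=4 mid=5 ⇒ 11 7 9 3 12 5 4 6 2
5<12: swap(4,5), lo=5 mid=6 ⇒ 11 7 9 3 5 12 4 6 2
4<12: swap(5,6), lo=6 mid=7 ⇒ 11 7 9 3 5 4 12 6 2
6<12: swap(6,7), lo=7 mid=8 ⇒ 11 7 9 3 5 4 6 12 2
2<12: swap(7,8), lo=8 mid=9 ⇒ 11 7 9 3 5 4 6 2 12
done. lo=8 hi=8; a=11 7 9 3 5 4 6 2 12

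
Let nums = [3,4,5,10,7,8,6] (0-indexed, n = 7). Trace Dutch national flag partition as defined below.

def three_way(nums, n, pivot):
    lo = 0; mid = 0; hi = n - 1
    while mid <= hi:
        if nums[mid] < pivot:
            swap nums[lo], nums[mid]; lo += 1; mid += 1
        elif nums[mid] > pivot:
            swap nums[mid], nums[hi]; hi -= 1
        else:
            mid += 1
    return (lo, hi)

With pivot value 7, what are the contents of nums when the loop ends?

[3,4,5,6,7,8,10]

lo=0 mid=0 hi=6
3<7: swap(0,0), lo=1 mid=1 ⇒ [3,4,5,10,7,8,6]
4<7: swap(1,1), lo=2 mid=2 ⇒ [3,4,5,10,7,8,6]
5<7: swap(2,2), lo=3 mid=3 ⇒ [3,4,5,10,7,8,6]
10>7: swap(3,6), hi=5 ⇒ [3,4,5,6,7,8,10]
6<7: swap(3,3), lo=4 mid=4 ⇒ [3,4,5,6,7,8,10]
7=7: mid=5
8>7: swap(5,5), hi=4 ⇒ [3,4,5,6,7,8,10]
done. lo=4 hi=4; nums=[3,4,5,6,7,8,10]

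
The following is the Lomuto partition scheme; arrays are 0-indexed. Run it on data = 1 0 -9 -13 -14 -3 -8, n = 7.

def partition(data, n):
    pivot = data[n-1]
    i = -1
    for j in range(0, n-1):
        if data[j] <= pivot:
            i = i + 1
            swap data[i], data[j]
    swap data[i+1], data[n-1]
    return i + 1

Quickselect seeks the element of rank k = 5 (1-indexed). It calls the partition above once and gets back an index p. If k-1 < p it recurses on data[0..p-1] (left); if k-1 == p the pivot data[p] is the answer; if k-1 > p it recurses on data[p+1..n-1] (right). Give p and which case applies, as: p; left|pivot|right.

pivot = data[6] = -8; i = -1
j=0: data[0]=1 > -8 → no swap
j=1: data[1]=0 > -8 → no swap
j=2: data[2]=-9 ≤ -8 → i=0, swap data[0],data[2] → -9 0 1 -13 -14 -3 -8
j=3: data[3]=-13 ≤ -8 → i=1, swap data[1],data[3] → -9 -13 1 0 -14 -3 -8
j=4: data[4]=-14 ≤ -8 → i=2, swap data[2],data[4] → -9 -13 -14 0 1 -3 -8
j=5: data[5]=-3 > -8 → no swap
final swap data[3],data[6] → -9 -13 -14 -8 1 -3 0; return 3
p = 3; k-1 = 4 > 3 ⇒ right

3; right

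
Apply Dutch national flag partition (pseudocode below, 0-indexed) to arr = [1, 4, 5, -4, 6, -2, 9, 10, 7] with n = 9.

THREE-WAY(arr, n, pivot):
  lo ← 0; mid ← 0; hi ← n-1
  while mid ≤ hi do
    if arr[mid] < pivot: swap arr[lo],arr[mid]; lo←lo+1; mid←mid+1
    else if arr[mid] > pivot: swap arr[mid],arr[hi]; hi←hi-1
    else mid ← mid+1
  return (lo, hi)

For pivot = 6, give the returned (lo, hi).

lo=0 mid=0 hi=8
1<6: swap(0,0), lo=1 mid=1 ⇒ [1, 4, 5, -4, 6, -2, 9, 10, 7]
4<6: swap(1,1), lo=2 mid=2 ⇒ [1, 4, 5, -4, 6, -2, 9, 10, 7]
5<6: swap(2,2), lo=3 mid=3 ⇒ [1, 4, 5, -4, 6, -2, 9, 10, 7]
-4<6: swap(3,3), lo=4 mid=4 ⇒ [1, 4, 5, -4, 6, -2, 9, 10, 7]
6=6: mid=5
-2<6: swap(4,5), lo=5 mid=6 ⇒ [1, 4, 5, -4, -2, 6, 9, 10, 7]
9>6: swap(6,8), hi=7 ⇒ [1, 4, 5, -4, -2, 6, 7, 10, 9]
7>6: swap(6,7), hi=6 ⇒ [1, 4, 5, -4, -2, 6, 10, 7, 9]
10>6: swap(6,6), hi=5 ⇒ [1, 4, 5, -4, -2, 6, 10, 7, 9]
done. lo=5 hi=5; arr=[1, 4, 5, -4, -2, 6, 10, 7, 9]

(5, 5)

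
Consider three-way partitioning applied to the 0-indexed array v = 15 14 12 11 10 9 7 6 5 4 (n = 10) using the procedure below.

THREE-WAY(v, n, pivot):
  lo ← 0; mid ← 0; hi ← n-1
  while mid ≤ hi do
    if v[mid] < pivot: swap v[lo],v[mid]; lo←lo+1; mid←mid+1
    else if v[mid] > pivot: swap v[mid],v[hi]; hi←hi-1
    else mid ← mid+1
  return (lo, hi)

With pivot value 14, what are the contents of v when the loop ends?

pivot = 14; lo=0, mid=0, hi=9
v[mid]=15>14: swap v[0],v[9]; hi=8 → 4 14 12 11 10 9 7 6 5 15
v[mid]=4<14: swap v[0],v[0]; lo=1,mid=1 → 4 14 12 11 10 9 7 6 5 15
v[mid]=14=14: mid=2
v[mid]=12<14: swap v[1],v[2]; lo=2,mid=3 → 4 12 14 11 10 9 7 6 5 15
v[mid]=11<14: swap v[2],v[3]; lo=3,mid=4 → 4 12 11 14 10 9 7 6 5 15
v[mid]=10<14: swap v[3],v[4]; lo=4,mid=5 → 4 12 11 10 14 9 7 6 5 15
v[mid]=9<14: swap v[4],v[5]; lo=5,mid=6 → 4 12 11 10 9 14 7 6 5 15
v[mid]=7<14: swap v[5],v[6]; lo=6,mid=7 → 4 12 11 10 9 7 14 6 5 15
v[mid]=6<14: swap v[6],v[7]; lo=7,mid=8 → 4 12 11 10 9 7 6 14 5 15
v[mid]=5<14: swap v[7],v[8]; lo=8,mid=9 → 4 12 11 10 9 7 6 5 14 15
end: lo=8, hi=8; v = 4 12 11 10 9 7 6 5 14 15

4 12 11 10 9 7 6 5 14 15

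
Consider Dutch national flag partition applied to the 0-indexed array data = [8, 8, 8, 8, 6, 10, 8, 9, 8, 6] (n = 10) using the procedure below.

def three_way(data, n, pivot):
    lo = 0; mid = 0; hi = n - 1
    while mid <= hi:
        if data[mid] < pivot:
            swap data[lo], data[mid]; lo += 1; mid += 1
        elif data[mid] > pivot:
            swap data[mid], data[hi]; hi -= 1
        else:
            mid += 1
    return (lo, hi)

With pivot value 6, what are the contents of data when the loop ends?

[6, 6, 8, 8, 10, 8, 9, 8, 8, 8]

lo=0 mid=0 hi=9
8>6: swap(0,9), hi=8 ⇒ [6, 8, 8, 8, 6, 10, 8, 9, 8, 8]
6=6: mid=1
8>6: swap(1,8), hi=7 ⇒ [6, 8, 8, 8, 6, 10, 8, 9, 8, 8]
8>6: swap(1,7), hi=6 ⇒ [6, 9, 8, 8, 6, 10, 8, 8, 8, 8]
9>6: swap(1,6), hi=5 ⇒ [6, 8, 8, 8, 6, 10, 9, 8, 8, 8]
8>6: swap(1,5), hi=4 ⇒ [6, 10, 8, 8, 6, 8, 9, 8, 8, 8]
10>6: swap(1,4), hi=3 ⇒ [6, 6, 8, 8, 10, 8, 9, 8, 8, 8]
6=6: mid=2
8>6: swap(2,3), hi=2 ⇒ [6, 6, 8, 8, 10, 8, 9, 8, 8, 8]
8>6: swap(2,2), hi=1 ⇒ [6, 6, 8, 8, 10, 8, 9, 8, 8, 8]
done. lo=0 hi=1; data=[6, 6, 8, 8, 10, 8, 9, 8, 8, 8]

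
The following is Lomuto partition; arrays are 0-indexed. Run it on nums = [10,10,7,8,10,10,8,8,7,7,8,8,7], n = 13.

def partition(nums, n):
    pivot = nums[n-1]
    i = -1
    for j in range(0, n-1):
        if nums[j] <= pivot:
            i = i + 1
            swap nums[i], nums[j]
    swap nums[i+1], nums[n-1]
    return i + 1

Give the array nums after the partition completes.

[7,7,7,7,10,10,8,8,10,10,8,8,8]

pivot = nums[12] = 7; i = -1
j=0: nums[0]=10 > 7 → no swap
j=1: nums[1]=10 > 7 → no swap
j=2: nums[2]=7 ≤ 7 → i=0, swap nums[0],nums[2] → [7,10,10,8,10,10,8,8,7,7,8,8,7]
j=3: nums[3]=8 > 7 → no swap
j=4: nums[4]=10 > 7 → no swap
j=5: nums[5]=10 > 7 → no swap
j=6: nums[6]=8 > 7 → no swap
j=7: nums[7]=8 > 7 → no swap
j=8: nums[8]=7 ≤ 7 → i=1, swap nums[1],nums[8] → [7,7,10,8,10,10,8,8,10,7,8,8,7]
j=9: nums[9]=7 ≤ 7 → i=2, swap nums[2],nums[9] → [7,7,7,8,10,10,8,8,10,10,8,8,7]
j=10: nums[10]=8 > 7 → no swap
j=11: nums[11]=8 > 7 → no swap
final swap nums[3],nums[12] → [7,7,7,7,10,10,8,8,10,10,8,8,8]; return 3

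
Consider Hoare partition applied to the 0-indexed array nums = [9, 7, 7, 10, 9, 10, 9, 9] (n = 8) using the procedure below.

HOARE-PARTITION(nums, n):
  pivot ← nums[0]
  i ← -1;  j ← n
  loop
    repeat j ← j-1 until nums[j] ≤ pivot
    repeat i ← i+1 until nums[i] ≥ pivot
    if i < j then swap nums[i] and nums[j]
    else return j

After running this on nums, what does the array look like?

[9, 7, 7, 9, 9, 10, 10, 9]

pivot = nums[0] = 9; i = -1, j = 8
j→7 (nums[7]=9≤9), i→0 (nums[0]=9≥9); i<j, swap → [9, 7, 7, 10, 9, 10, 9, 9]
j→6 (nums[6]=9≤9), i→3 (nums[3]=10≥9); i<j, swap → [9, 7, 7, 9, 9, 10, 10, 9]
j→4, i→4; i≥j, return j=4. nums = [9, 7, 7, 9, 9, 10, 10, 9]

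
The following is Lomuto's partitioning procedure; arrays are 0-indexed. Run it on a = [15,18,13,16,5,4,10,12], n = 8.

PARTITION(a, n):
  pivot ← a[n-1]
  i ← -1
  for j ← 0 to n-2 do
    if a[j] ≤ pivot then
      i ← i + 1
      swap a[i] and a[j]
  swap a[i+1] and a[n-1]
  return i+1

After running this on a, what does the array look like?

pivot=12, i=-1
j=0: 15>12, skip
j=1: 18>12, skip
j=2: 13>12, skip
j=3: 16>12, skip
j=4: 5≤12, i=0, swap(0,4) ⇒ [5,18,13,16,15,4,10,12]
j=5: 4≤12, i=1, swap(1,5) ⇒ [5,4,13,16,15,18,10,12]
j=6: 10≤12, i=2, swap(2,6) ⇒ [5,4,10,16,15,18,13,12]
swap(3,7) ⇒ [5,4,10,12,15,18,13,16]; return 3

[5,4,10,12,15,18,13,16]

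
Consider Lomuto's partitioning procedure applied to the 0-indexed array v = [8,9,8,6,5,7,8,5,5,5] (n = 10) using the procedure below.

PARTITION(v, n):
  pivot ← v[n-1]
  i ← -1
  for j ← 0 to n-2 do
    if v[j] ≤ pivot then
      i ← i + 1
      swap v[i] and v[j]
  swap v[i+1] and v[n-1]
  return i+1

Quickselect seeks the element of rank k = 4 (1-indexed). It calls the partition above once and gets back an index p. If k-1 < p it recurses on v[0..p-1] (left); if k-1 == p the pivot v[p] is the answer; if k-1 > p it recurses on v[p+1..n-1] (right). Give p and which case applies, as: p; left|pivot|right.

3; pivot

pivot = v[9] = 5; i = -1
j=0: v[0]=8 > 5 → no swap
j=1: v[1]=9 > 5 → no swap
j=2: v[2]=8 > 5 → no swap
j=3: v[3]=6 > 5 → no swap
j=4: v[4]=5 ≤ 5 → i=0, swap v[0],v[4] → [5,9,8,6,8,7,8,5,5,5]
j=5: v[5]=7 > 5 → no swap
j=6: v[6]=8 > 5 → no swap
j=7: v[7]=5 ≤ 5 → i=1, swap v[1],v[7] → [5,5,8,6,8,7,8,9,5,5]
j=8: v[8]=5 ≤ 5 → i=2, swap v[2],v[8] → [5,5,5,6,8,7,8,9,8,5]
final swap v[3],v[9] → [5,5,5,5,8,7,8,9,8,6]; return 3
p = 3; k-1 = 3 == 3 ⇒ pivot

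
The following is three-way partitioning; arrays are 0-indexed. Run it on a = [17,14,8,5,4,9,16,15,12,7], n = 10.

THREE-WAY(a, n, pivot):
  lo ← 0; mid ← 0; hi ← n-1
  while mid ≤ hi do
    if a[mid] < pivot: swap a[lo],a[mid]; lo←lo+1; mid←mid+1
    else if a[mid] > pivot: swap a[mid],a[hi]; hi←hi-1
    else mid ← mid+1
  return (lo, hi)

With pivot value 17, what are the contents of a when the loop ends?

[14,8,5,4,9,16,15,12,7,17]

pivot = 17; lo=0, mid=0, hi=9
a[mid]=17=17: mid=1
a[mid]=14<17: swap a[0],a[1]; lo=1,mid=2 → [14,17,8,5,4,9,16,15,12,7]
a[mid]=8<17: swap a[1],a[2]; lo=2,mid=3 → [14,8,17,5,4,9,16,15,12,7]
a[mid]=5<17: swap a[2],a[3]; lo=3,mid=4 → [14,8,5,17,4,9,16,15,12,7]
a[mid]=4<17: swap a[3],a[4]; lo=4,mid=5 → [14,8,5,4,17,9,16,15,12,7]
a[mid]=9<17: swap a[4],a[5]; lo=5,mid=6 → [14,8,5,4,9,17,16,15,12,7]
a[mid]=16<17: swap a[5],a[6]; lo=6,mid=7 → [14,8,5,4,9,16,17,15,12,7]
a[mid]=15<17: swap a[6],a[7]; lo=7,mid=8 → [14,8,5,4,9,16,15,17,12,7]
a[mid]=12<17: swap a[7],a[8]; lo=8,mid=9 → [14,8,5,4,9,16,15,12,17,7]
a[mid]=7<17: swap a[8],a[9]; lo=9,mid=10 → [14,8,5,4,9,16,15,12,7,17]
end: lo=9, hi=9; a = [14,8,5,4,9,16,15,12,7,17]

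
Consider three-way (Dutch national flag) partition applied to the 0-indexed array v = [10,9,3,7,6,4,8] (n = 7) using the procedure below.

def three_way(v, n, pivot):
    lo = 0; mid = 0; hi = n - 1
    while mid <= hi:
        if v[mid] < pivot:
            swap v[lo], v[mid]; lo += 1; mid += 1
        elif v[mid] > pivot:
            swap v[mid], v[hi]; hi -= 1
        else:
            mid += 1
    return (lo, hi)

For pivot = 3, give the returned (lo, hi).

(0, 0)

pivot = 3; lo=0, mid=0, hi=6
v[mid]=10>3: swap v[0],v[6]; hi=5 → [8,9,3,7,6,4,10]
v[mid]=8>3: swap v[0],v[5]; hi=4 → [4,9,3,7,6,8,10]
v[mid]=4>3: swap v[0],v[4]; hi=3 → [6,9,3,7,4,8,10]
v[mid]=6>3: swap v[0],v[3]; hi=2 → [7,9,3,6,4,8,10]
v[mid]=7>3: swap v[0],v[2]; hi=1 → [3,9,7,6,4,8,10]
v[mid]=3=3: mid=1
v[mid]=9>3: swap v[1],v[1]; hi=0 → [3,9,7,6,4,8,10]
end: lo=0, hi=0; v = [3,9,7,6,4,8,10]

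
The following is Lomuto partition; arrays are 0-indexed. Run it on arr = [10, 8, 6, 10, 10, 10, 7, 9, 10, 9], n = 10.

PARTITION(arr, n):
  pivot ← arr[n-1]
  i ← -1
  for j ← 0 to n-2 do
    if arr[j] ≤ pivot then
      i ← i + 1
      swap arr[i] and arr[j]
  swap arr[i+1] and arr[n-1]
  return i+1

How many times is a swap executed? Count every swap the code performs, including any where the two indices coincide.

5

pivot = arr[9] = 9; i = -1
j=0: arr[0]=10 > 9 → no swap
j=1: arr[1]=8 ≤ 9 → i=0, swap arr[0],arr[1] → [8, 10, 6, 10, 10, 10, 7, 9, 10, 9]
j=2: arr[2]=6 ≤ 9 → i=1, swap arr[1],arr[2] → [8, 6, 10, 10, 10, 10, 7, 9, 10, 9]
j=3: arr[3]=10 > 9 → no swap
j=4: arr[4]=10 > 9 → no swap
j=5: arr[5]=10 > 9 → no swap
j=6: arr[6]=7 ≤ 9 → i=2, swap arr[2],arr[6] → [8, 6, 7, 10, 10, 10, 10, 9, 10, 9]
j=7: arr[7]=9 ≤ 9 → i=3, swap arr[3],arr[7] → [8, 6, 7, 9, 10, 10, 10, 10, 10, 9]
j=8: arr[8]=10 > 9 → no swap
final swap arr[4],arr[9] → [8, 6, 7, 9, 9, 10, 10, 10, 10, 10]; return 4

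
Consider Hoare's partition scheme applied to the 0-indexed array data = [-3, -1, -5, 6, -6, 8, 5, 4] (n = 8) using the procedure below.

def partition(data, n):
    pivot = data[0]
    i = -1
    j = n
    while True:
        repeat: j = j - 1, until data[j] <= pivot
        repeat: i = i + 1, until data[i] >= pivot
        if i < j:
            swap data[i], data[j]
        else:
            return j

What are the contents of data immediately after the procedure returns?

pivot=-3
j stops at 4 (-6), i stops at 0 (-3); swap ⇒ [-6, -1, -5, 6, -3, 8, 5, 4]
j stops at 2 (-5), i stops at 1 (-1); swap ⇒ [-6, -5, -1, 6, -3, 8, 5, 4]
j stops at 1, i stops at 2; i≥j ⇒ return 1. data=[-6, -5, -1, 6, -3, 8, 5, 4]

[-6, -5, -1, 6, -3, 8, 5, 4]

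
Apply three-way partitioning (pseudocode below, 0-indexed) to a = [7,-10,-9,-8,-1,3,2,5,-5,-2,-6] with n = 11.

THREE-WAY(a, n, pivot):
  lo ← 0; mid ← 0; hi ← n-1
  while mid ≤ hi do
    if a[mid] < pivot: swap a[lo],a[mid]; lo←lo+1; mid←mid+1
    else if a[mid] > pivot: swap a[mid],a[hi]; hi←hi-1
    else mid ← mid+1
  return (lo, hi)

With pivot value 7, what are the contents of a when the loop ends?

lo=0 mid=0 hi=10
7=7: mid=1
-10<7: swap(0,1), lo=1 mid=2 ⇒ [-10,7,-9,-8,-1,3,2,5,-5,-2,-6]
-9<7: swap(1,2), lo=2 mid=3 ⇒ [-10,-9,7,-8,-1,3,2,5,-5,-2,-6]
-8<7: swap(2,3), lo=3 mid=4 ⇒ [-10,-9,-8,7,-1,3,2,5,-5,-2,-6]
-1<7: swap(3,4), lo=4 mid=5 ⇒ [-10,-9,-8,-1,7,3,2,5,-5,-2,-6]
3<7: swap(4,5), lo=5 mid=6 ⇒ [-10,-9,-8,-1,3,7,2,5,-5,-2,-6]
2<7: swap(5,6), lo=6 mid=7 ⇒ [-10,-9,-8,-1,3,2,7,5,-5,-2,-6]
5<7: swap(6,7), lo=7 mid=8 ⇒ [-10,-9,-8,-1,3,2,5,7,-5,-2,-6]
-5<7: swap(7,8), lo=8 mid=9 ⇒ [-10,-9,-8,-1,3,2,5,-5,7,-2,-6]
-2<7: swap(8,9), lo=9 mid=10 ⇒ [-10,-9,-8,-1,3,2,5,-5,-2,7,-6]
-6<7: swap(9,10), lo=10 mid=11 ⇒ [-10,-9,-8,-1,3,2,5,-5,-2,-6,7]
done. lo=10 hi=10; a=[-10,-9,-8,-1,3,2,5,-5,-2,-6,7]

[-10,-9,-8,-1,3,2,5,-5,-2,-6,7]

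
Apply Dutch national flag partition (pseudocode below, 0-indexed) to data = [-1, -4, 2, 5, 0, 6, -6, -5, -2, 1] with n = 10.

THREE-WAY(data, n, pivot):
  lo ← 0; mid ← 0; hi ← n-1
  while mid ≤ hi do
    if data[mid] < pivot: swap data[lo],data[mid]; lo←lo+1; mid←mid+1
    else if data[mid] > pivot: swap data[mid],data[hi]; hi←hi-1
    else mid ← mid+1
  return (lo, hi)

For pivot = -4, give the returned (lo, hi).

(2, 2)

pivot = -4; lo=0, mid=0, hi=9
data[mid]=-1>-4: swap data[0],data[9]; hi=8 → [1, -4, 2, 5, 0, 6, -6, -5, -2, -1]
data[mid]=1>-4: swap data[0],data[8]; hi=7 → [-2, -4, 2, 5, 0, 6, -6, -5, 1, -1]
data[mid]=-2>-4: swap data[0],data[7]; hi=6 → [-5, -4, 2, 5, 0, 6, -6, -2, 1, -1]
data[mid]=-5<-4: swap data[0],data[0]; lo=1,mid=1 → [-5, -4, 2, 5, 0, 6, -6, -2, 1, -1]
data[mid]=-4=-4: mid=2
data[mid]=2>-4: swap data[2],data[6]; hi=5 → [-5, -4, -6, 5, 0, 6, 2, -2, 1, -1]
data[mid]=-6<-4: swap data[1],data[2]; lo=2,mid=3 → [-5, -6, -4, 5, 0, 6, 2, -2, 1, -1]
data[mid]=5>-4: swap data[3],data[5]; hi=4 → [-5, -6, -4, 6, 0, 5, 2, -2, 1, -1]
data[mid]=6>-4: swap data[3],data[4]; hi=3 → [-5, -6, -4, 0, 6, 5, 2, -2, 1, -1]
data[mid]=0>-4: swap data[3],data[3]; hi=2 → [-5, -6, -4, 0, 6, 5, 2, -2, 1, -1]
end: lo=2, hi=2; data = [-5, -6, -4, 0, 6, 5, 2, -2, 1, -1]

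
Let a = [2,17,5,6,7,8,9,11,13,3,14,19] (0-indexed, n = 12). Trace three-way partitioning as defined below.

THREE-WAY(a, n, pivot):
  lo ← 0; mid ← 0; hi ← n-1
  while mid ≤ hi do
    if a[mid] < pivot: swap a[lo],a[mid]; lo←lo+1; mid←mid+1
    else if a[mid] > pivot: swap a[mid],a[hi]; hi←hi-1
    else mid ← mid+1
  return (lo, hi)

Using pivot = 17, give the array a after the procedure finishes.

[2,5,6,7,8,9,11,13,3,14,17,19]

lo=0 mid=0 hi=11
2<17: swap(0,0), lo=1 mid=1 ⇒ [2,17,5,6,7,8,9,11,13,3,14,19]
17=17: mid=2
5<17: swap(1,2), lo=2 mid=3 ⇒ [2,5,17,6,7,8,9,11,13,3,14,19]
6<17: swap(2,3), lo=3 mid=4 ⇒ [2,5,6,17,7,8,9,11,13,3,14,19]
7<17: swap(3,4), lo=4 mid=5 ⇒ [2,5,6,7,17,8,9,11,13,3,14,19]
8<17: swap(4,5), lo=5 mid=6 ⇒ [2,5,6,7,8,17,9,11,13,3,14,19]
9<17: swap(5,6), lo=6 mid=7 ⇒ [2,5,6,7,8,9,17,11,13,3,14,19]
11<17: swap(6,7), lo=7 mid=8 ⇒ [2,5,6,7,8,9,11,17,13,3,14,19]
13<17: swap(7,8), lo=8 mid=9 ⇒ [2,5,6,7,8,9,11,13,17,3,14,19]
3<17: swap(8,9), lo=9 mid=10 ⇒ [2,5,6,7,8,9,11,13,3,17,14,19]
14<17: swap(9,10), lo=10 mid=11 ⇒ [2,5,6,7,8,9,11,13,3,14,17,19]
19>17: swap(11,11), hi=10 ⇒ [2,5,6,7,8,9,11,13,3,14,17,19]
done. lo=10 hi=10; a=[2,5,6,7,8,9,11,13,3,14,17,19]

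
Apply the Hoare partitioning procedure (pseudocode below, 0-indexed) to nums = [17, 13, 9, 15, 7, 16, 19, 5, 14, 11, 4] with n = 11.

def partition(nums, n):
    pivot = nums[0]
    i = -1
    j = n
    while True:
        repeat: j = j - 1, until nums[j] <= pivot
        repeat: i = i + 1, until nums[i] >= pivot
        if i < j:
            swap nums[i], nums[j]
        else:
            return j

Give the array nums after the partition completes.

[4, 13, 9, 15, 7, 16, 11, 5, 14, 19, 17]

pivot = nums[0] = 17; i = -1, j = 11
j→10 (nums[10]=4≤17), i→0 (nums[0]=17≥17); i<j, swap → [4, 13, 9, 15, 7, 16, 19, 5, 14, 11, 17]
j→9 (nums[9]=11≤17), i→6 (nums[6]=19≥17); i<j, swap → [4, 13, 9, 15, 7, 16, 11, 5, 14, 19, 17]
j→8, i→9; i≥j, return j=8. nums = [4, 13, 9, 15, 7, 16, 11, 5, 14, 19, 17]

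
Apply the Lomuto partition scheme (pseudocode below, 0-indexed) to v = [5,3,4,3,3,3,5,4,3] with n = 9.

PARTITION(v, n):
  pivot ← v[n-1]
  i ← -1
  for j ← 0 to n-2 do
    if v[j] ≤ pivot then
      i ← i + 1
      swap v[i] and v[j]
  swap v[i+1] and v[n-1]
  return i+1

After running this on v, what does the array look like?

[3,3,3,3,3,5,5,4,4]

pivot=3, i=-1
j=0: 5>3, skip
j=1: 3≤3, i=0, swap(0,1) ⇒ [3,5,4,3,3,3,5,4,3]
j=2: 4>3, skip
j=3: 3≤3, i=1, swap(1,3) ⇒ [3,3,4,5,3,3,5,4,3]
j=4: 3≤3, i=2, swap(2,4) ⇒ [3,3,3,5,4,3,5,4,3]
j=5: 3≤3, i=3, swap(3,5) ⇒ [3,3,3,3,4,5,5,4,3]
j=6: 5>3, skip
j=7: 4>3, skip
swap(4,8) ⇒ [3,3,3,3,3,5,5,4,4]; return 4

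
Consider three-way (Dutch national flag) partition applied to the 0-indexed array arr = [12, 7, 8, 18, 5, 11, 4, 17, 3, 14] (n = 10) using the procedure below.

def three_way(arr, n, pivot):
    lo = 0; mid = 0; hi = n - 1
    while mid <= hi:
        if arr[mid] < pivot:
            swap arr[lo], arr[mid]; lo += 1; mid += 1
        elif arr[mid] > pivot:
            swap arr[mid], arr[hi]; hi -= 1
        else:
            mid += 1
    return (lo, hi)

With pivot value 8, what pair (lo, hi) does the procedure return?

lo=0 mid=0 hi=9
12>8: swap(0,9), hi=8 ⇒ [14, 7, 8, 18, 5, 11, 4, 17, 3, 12]
14>8: swap(0,8), hi=7 ⇒ [3, 7, 8, 18, 5, 11, 4, 17, 14, 12]
3<8: swap(0,0), lo=1 mid=1 ⇒ [3, 7, 8, 18, 5, 11, 4, 17, 14, 12]
7<8: swap(1,1), lo=2 mid=2 ⇒ [3, 7, 8, 18, 5, 11, 4, 17, 14, 12]
8=8: mid=3
18>8: swap(3,7), hi=6 ⇒ [3, 7, 8, 17, 5, 11, 4, 18, 14, 12]
17>8: swap(3,6), hi=5 ⇒ [3, 7, 8, 4, 5, 11, 17, 18, 14, 12]
4<8: swap(2,3), lo=3 mid=4 ⇒ [3, 7, 4, 8, 5, 11, 17, 18, 14, 12]
5<8: swap(3,4), lo=4 mid=5 ⇒ [3, 7, 4, 5, 8, 11, 17, 18, 14, 12]
11>8: swap(5,5), hi=4 ⇒ [3, 7, 4, 5, 8, 11, 17, 18, 14, 12]
done. lo=4 hi=4; arr=[3, 7, 4, 5, 8, 11, 17, 18, 14, 12]

(4, 4)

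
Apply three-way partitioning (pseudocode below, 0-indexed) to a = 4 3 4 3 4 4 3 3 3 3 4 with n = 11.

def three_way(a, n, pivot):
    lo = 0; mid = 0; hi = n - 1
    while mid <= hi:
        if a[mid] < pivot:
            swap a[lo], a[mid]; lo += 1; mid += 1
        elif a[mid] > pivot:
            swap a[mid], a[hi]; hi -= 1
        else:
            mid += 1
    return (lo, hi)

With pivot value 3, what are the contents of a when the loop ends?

pivot = 3; lo=0, mid=0, hi=10
a[mid]=4>3: swap a[0],a[10]; hi=9 → 4 3 4 3 4 4 3 3 3 3 4
a[mid]=4>3: swap a[0],a[9]; hi=8 → 3 3 4 3 4 4 3 3 3 4 4
a[mid]=3=3: mid=1
a[mid]=3=3: mid=2
a[mid]=4>3: swap a[2],a[8]; hi=7 → 3 3 3 3 4 4 3 3 4 4 4
a[mid]=3=3: mid=3
a[mid]=3=3: mid=4
a[mid]=4>3: swap a[4],a[7]; hi=6 → 3 3 3 3 3 4 3 4 4 4 4
a[mid]=3=3: mid=5
a[mid]=4>3: swap a[5],a[6]; hi=5 → 3 3 3 3 3 3 4 4 4 4 4
a[mid]=3=3: mid=6
end: lo=0, hi=5; a = 3 3 3 3 3 3 4 4 4 4 4

3 3 3 3 3 3 4 4 4 4 4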